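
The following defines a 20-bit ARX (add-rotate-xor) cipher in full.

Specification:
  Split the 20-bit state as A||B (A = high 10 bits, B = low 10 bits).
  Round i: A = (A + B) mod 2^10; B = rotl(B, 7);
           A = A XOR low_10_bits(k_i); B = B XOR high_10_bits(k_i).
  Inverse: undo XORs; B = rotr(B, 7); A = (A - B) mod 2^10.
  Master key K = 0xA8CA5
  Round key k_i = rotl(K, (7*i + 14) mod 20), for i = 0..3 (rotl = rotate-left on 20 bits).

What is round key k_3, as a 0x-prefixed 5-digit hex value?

K = 0xA8CA5
k_0 = rotl(K, (7*0+14) mod 20) = rotl(K, 14) = 0x96A32
k_1 = rotl(K, (7*1+14) mod 20) = rotl(K, 1) = 0x5194B
k_2 = rotl(K, (7*2+14) mod 20) = rotl(K, 8) = 0xCA5A8
k_3 = rotl(K, (7*3+14) mod 20) = rotl(K, 15) = 0x2D465

0x2D465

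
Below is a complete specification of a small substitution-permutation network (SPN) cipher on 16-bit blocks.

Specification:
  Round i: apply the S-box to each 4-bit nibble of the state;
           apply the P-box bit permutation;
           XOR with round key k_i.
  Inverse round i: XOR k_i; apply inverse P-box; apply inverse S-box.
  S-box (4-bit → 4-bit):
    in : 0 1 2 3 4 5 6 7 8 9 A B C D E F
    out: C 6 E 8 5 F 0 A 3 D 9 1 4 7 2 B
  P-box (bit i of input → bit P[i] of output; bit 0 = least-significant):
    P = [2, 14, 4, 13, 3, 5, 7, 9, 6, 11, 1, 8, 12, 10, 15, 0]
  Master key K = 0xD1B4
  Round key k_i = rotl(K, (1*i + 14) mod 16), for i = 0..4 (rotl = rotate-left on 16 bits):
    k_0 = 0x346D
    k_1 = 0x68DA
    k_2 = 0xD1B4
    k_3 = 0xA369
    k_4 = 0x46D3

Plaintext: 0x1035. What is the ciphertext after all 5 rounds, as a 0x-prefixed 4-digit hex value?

0x3B2E

s_0 = plaintext = 0x1035
s_1 = Round(s_0, k_0) = 0xD37B
s_2 = Round(s_1, k_1) = 0xFFFE
s_3 = Round(s_2, k_2) = 0x8EDD
s_4 = Round(s_3, k_3) = 0xFFD5
s_5 = Round(s_4, k_4) = 0x3B2E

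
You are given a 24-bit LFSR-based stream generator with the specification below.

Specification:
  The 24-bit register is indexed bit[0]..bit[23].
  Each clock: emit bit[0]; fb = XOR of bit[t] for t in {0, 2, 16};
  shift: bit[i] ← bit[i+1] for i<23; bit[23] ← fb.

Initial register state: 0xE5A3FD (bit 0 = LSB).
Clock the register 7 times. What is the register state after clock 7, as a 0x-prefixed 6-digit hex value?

0xCFCB47

reg_0 = 0xE5A3FD
clock 1: out=1, reg = 0xF2D1FE
clock 2: out=0, reg = 0xF968FF
clock 3: out=1, reg = 0xFCB47F
clock 4: out=1, reg = 0x7E5A3F
clock 5: out=1, reg = 0x3F2D1F
clock 6: out=1, reg = 0x9F968F
clock 7: out=1, reg = 0xCFCB47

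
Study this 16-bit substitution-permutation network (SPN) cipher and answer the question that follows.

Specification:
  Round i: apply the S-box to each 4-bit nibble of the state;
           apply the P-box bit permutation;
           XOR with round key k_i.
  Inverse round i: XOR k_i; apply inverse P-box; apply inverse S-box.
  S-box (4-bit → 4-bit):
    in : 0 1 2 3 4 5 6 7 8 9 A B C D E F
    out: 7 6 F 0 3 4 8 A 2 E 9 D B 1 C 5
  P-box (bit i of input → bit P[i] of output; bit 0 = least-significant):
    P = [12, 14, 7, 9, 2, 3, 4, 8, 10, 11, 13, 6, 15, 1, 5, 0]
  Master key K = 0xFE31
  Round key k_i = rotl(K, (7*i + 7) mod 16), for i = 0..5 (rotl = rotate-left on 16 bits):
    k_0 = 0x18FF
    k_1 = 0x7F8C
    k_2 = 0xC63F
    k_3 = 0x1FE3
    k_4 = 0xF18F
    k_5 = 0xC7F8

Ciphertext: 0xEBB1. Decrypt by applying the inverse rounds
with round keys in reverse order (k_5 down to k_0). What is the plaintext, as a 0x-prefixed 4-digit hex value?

s_0 = ciphertext = 0xEBB1
s_1 = InvRound(s_0, k_5) = 0x6283
s_2 = InvRound(s_1, k_4) = 0xD3CA
s_3 = InvRound(s_2, k_3) = 0xB488
s_4 = InvRound(s_3, k_2) = 0x95F2
s_5 = InvRound(s_4, k_1) = 0x0907
s_6 = InvRound(s_5, k_0) = 0x569F

0x569F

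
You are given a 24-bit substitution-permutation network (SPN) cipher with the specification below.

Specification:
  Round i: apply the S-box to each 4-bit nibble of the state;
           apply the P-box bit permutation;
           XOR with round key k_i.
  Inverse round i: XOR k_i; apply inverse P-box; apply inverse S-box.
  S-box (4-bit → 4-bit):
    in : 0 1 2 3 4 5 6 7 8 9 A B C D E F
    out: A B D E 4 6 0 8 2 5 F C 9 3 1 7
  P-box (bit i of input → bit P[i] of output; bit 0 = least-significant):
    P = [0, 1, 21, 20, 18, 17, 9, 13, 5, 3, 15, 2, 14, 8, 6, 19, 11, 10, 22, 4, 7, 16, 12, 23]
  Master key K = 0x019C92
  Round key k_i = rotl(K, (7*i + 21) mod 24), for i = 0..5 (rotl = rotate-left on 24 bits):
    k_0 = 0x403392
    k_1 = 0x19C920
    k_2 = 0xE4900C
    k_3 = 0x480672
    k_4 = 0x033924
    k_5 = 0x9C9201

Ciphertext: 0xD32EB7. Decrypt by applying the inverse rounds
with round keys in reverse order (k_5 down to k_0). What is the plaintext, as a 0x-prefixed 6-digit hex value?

s_0 = ciphertext = 0xD32EB7
s_1 = InvRound(s_0, k_5) = 0xFA7218
s_2 = InvRound(s_1, k_4) = 0x02114B
s_3 = InvRound(s_2, k_3) = 0x430D5E
s_4 = InvRound(s_3, k_2) = 0x3154D5
s_5 = InvRound(s_4, k_1) = 0x913269
s_6 = InvRound(s_5, k_0) = 0x1B5D61

0x1B5D61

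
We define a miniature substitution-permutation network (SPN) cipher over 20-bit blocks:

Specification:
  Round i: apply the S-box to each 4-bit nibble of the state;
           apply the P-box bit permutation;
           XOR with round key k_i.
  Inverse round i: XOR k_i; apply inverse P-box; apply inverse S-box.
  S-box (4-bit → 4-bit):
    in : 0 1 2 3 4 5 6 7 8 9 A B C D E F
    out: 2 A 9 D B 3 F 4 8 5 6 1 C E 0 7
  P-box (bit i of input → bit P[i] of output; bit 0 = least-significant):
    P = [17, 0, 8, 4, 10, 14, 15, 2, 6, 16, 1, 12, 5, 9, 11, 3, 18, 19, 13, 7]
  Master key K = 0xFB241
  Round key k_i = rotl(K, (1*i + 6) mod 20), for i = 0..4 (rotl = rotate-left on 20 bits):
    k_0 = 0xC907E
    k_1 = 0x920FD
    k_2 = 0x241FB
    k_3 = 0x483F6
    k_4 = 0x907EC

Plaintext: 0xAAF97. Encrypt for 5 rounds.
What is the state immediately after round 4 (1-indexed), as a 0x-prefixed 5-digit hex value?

s_0 = plaintext = 0xAAF97
s_1 = Round(s_0, k_0) = 0x53F3C
s_2 = Round(s_1, k_1) = 0x4AD83
s_3 = Round(s_2, k_2) = 0xD5A6D
s_4 = Round(s_3, k_3) = 0xD6441
s_5 = Round(s_4, k_4) = 0x07911

0xD6441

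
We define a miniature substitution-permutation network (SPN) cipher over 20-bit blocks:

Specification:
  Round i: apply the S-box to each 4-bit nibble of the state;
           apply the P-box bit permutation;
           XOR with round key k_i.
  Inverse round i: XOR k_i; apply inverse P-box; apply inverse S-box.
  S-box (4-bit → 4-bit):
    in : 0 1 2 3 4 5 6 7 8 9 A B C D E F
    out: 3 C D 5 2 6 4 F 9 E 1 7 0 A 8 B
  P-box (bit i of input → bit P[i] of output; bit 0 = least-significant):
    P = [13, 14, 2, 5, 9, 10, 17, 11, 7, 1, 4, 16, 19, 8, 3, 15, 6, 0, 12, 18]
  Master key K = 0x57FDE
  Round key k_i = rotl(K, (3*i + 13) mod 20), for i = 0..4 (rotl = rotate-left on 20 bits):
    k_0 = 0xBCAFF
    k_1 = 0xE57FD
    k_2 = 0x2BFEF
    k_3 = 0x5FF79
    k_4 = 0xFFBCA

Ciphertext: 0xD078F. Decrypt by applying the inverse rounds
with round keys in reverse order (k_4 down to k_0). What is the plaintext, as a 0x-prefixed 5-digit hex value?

0xD53B8

s_0 = ciphertext = 0xD078F
s_1 = InvRound(s_0, k_4) = 0xBEC9B
s_2 = InvRound(s_1, k_3) = 0x2003E
s_3 = InvRound(s_2, k_2) = 0xBD3FA
s_4 = InvRound(s_3, k_1) = 0xDED46
s_5 = InvRound(s_4, k_0) = 0xD53B8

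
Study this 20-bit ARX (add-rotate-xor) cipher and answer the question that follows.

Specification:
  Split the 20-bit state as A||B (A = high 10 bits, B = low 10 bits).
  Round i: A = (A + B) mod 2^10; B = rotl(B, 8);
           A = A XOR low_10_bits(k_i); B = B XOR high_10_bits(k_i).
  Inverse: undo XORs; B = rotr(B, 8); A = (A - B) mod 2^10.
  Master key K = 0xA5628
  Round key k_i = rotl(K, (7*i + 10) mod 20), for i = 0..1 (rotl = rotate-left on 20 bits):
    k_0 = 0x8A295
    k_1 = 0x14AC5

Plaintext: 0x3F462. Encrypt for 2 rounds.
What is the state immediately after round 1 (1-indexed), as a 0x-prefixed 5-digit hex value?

0xF2830

s_0 = plaintext = 0x3F462
s_1 = Round(s_0, k_0) = 0xF2830
s_2 = Round(s_1, k_1) = 0x4FC5E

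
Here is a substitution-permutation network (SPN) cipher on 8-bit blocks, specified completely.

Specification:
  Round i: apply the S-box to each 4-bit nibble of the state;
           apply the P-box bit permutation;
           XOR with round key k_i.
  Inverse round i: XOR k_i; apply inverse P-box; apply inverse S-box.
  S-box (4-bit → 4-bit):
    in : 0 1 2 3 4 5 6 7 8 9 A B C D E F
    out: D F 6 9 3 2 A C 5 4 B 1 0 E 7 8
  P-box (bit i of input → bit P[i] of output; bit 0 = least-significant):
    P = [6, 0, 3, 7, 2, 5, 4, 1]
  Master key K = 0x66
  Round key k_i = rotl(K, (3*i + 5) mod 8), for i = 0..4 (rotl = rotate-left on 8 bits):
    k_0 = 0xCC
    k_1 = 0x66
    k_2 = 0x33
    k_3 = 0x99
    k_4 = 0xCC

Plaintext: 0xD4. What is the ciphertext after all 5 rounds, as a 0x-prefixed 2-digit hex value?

s_0 = plaintext = 0xD4
s_1 = Round(s_0, k_0) = 0xBF
s_2 = Round(s_1, k_1) = 0xE2
s_3 = Round(s_2, k_2) = 0x0E
s_4 = Round(s_3, k_3) = 0xC6
s_5 = Round(s_4, k_4) = 0x4D

0x4D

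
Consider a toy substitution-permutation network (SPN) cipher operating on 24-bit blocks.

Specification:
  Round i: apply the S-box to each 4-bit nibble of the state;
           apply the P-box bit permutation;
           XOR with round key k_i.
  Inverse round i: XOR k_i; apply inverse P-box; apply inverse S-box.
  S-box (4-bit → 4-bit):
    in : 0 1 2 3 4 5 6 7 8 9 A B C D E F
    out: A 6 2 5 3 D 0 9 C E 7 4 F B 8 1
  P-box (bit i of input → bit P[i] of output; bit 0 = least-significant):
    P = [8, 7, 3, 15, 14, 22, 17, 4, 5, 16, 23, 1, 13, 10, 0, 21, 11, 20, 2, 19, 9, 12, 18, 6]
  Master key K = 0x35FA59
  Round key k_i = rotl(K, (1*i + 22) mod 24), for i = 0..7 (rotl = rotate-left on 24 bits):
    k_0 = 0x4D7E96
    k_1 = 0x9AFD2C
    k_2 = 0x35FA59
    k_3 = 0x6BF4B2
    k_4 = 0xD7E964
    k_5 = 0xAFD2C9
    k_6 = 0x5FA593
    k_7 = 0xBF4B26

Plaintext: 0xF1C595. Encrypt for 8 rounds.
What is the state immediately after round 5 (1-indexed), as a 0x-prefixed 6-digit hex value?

0xAE995C

s_0 = plaintext = 0xF1C595
s_1 = Round(s_0, k_0) = 0xBFD9A9
s_2 = Round(s_1, k_1) = 0x7D11A6
s_3 = Round(s_2, k_2) = 0xEEB418
s_4 = Round(s_3, k_3) = 0x2074DB
s_5 = Round(s_4, k_4) = 0xAE995C
s_6 = Round(s_5, k_5) = 0x000552
s_7 = Round(s_6, k_6) = 0xE5F161
s_8 = Round(s_7, k_7) = 0x3663EA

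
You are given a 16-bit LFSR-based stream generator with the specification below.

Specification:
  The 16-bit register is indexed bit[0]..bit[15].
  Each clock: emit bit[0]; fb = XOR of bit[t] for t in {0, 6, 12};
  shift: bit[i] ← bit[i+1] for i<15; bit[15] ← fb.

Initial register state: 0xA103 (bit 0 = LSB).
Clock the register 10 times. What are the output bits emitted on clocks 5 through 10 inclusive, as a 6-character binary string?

reg_0 = 0xA103
clock 1: out=1, reg = 0xD081
clock 2: out=1, reg = 0x6840
clock 3: out=0, reg = 0xB420
clock 4: out=0, reg = 0xDA10
clock 5: out=0, reg = 0xED08
clock 6: out=0, reg = 0x7684
clock 7: out=0, reg = 0xBB42
clock 8: out=0, reg = 0x5DA1
clock 9: out=1, reg = 0x2ED0
clock 10: out=0, reg = 0x9768

000010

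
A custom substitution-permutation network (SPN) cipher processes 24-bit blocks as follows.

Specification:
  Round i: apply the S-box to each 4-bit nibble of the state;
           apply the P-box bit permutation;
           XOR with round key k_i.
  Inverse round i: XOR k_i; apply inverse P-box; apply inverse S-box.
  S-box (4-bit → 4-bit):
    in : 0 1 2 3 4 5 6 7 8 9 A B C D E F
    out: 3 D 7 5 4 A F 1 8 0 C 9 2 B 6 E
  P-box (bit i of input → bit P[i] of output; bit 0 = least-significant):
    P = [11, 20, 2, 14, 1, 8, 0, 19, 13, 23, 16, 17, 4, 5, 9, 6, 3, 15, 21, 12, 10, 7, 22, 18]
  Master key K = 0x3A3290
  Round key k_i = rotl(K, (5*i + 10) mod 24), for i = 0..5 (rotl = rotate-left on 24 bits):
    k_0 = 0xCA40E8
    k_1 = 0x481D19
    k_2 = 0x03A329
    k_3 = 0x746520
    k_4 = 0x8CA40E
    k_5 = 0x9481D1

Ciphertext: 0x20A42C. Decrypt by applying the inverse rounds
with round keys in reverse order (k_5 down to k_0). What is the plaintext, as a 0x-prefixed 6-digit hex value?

s_0 = ciphertext = 0x20A42C
s_1 = InvRound(s_0, k_5) = 0xD3D0EE
s_2 = InvRound(s_1, k_4) = 0x685185
s_3 = InvRound(s_2, k_3) = 0xD8C7AE
s_4 = InvRound(s_3, k_2) = 0x29961F
s_5 = InvRound(s_4, k_1) = 0x4E4403
s_6 = InvRound(s_5, k_0) = 0xD75C39

0xD75C39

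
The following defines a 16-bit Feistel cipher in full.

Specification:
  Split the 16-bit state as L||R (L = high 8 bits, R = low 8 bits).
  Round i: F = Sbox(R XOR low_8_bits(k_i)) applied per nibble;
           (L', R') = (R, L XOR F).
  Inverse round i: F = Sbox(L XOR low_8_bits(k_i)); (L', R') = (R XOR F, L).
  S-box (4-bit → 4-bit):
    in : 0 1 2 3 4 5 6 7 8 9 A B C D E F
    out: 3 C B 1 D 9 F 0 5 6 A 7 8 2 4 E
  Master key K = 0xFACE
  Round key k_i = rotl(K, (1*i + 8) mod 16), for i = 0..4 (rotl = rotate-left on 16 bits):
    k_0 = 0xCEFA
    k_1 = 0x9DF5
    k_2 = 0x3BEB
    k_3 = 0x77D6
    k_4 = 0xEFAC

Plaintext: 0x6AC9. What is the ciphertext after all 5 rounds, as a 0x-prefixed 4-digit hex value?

s_0 = plaintext = 0x6AC9
s_1 = Round(s_0, k_0) = 0xC97B
s_2 = Round(s_1, k_1) = 0x7B9D
s_3 = Round(s_2, k_2) = 0x9D74
s_4 = Round(s_3, k_3) = 0x7436
s_5 = Round(s_4, k_4) = 0x361E

0x361E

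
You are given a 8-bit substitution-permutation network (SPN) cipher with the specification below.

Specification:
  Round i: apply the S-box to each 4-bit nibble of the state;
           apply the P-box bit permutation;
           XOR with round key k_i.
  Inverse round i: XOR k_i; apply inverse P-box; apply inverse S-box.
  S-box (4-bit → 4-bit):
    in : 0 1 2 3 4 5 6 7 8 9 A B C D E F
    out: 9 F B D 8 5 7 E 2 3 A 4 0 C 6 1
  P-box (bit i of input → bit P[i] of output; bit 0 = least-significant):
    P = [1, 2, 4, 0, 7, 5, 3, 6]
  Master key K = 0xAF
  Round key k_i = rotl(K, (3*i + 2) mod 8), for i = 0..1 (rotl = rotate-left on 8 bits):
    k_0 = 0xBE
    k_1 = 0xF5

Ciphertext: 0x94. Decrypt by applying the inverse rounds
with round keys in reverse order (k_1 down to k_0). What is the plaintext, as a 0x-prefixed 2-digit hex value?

s_0 = ciphertext = 0x94
s_1 = InvRound(s_0, k_1) = 0xA4
s_2 = InvRound(s_1, k_0) = 0xB5

0xB5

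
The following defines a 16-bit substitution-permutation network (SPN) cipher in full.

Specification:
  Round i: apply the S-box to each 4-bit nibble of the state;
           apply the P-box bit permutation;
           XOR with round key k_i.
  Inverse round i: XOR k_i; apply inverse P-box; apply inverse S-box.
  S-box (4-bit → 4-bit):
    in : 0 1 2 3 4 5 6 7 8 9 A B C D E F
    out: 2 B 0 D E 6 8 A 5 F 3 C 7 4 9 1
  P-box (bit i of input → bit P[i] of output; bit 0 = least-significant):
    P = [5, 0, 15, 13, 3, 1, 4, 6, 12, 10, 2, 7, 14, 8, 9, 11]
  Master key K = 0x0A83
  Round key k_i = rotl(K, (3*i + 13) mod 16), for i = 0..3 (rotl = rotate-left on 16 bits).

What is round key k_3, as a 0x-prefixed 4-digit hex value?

K = 0x0A83
k_0 = rotl(K, (3*0+13) mod 16) = rotl(K, 13) = 0x6150
k_1 = rotl(K, (3*1+13) mod 16) = rotl(K, 0) = 0x0A83
k_2 = rotl(K, (3*2+13) mod 16) = rotl(K, 3) = 0x5418
k_3 = rotl(K, (3*3+13) mod 16) = rotl(K, 6) = 0xA0C2

0xA0C2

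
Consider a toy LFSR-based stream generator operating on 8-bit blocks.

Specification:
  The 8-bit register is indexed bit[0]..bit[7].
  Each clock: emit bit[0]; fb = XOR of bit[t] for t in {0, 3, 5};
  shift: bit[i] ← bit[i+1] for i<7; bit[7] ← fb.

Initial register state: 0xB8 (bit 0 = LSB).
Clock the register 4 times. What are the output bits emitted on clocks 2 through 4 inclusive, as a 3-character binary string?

001

reg_0 = 0xB8
clock 1: out=0, reg = 0x5C
clock 2: out=0, reg = 0xAE
clock 3: out=0, reg = 0x57
clock 4: out=1, reg = 0xAB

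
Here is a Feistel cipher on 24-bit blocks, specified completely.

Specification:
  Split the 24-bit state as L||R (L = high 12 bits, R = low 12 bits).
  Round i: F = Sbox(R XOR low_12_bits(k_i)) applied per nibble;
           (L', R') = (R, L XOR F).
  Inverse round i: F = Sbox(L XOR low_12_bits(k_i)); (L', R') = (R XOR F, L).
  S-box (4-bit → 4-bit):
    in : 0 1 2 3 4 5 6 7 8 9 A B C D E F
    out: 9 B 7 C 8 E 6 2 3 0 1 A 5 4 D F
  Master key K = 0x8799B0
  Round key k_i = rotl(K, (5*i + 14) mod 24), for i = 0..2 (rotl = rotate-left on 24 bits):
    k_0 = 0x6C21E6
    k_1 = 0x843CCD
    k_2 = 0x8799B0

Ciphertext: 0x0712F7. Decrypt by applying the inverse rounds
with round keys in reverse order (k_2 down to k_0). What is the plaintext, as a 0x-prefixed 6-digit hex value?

s_0 = ciphertext = 0x0712F7
s_1 = InvRound(s_0, k_2) = 0x2AC071
s_2 = InvRound(s_1, k_1) = 0xD1A2AC
s_3 = InvRound(s_2, k_0) = 0x759D1A

0x759D1A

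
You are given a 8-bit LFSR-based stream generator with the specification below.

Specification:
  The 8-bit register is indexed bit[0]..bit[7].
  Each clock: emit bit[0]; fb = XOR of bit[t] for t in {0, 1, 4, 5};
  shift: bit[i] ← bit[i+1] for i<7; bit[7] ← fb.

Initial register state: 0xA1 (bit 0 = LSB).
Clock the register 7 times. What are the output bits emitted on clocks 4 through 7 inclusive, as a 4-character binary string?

reg_0 = 0xA1
clock 1: out=1, reg = 0x50
clock 2: out=0, reg = 0xA8
clock 3: out=0, reg = 0xD4
clock 4: out=0, reg = 0xEA
clock 5: out=0, reg = 0x75
clock 6: out=1, reg = 0xBA
clock 7: out=0, reg = 0xDD

0010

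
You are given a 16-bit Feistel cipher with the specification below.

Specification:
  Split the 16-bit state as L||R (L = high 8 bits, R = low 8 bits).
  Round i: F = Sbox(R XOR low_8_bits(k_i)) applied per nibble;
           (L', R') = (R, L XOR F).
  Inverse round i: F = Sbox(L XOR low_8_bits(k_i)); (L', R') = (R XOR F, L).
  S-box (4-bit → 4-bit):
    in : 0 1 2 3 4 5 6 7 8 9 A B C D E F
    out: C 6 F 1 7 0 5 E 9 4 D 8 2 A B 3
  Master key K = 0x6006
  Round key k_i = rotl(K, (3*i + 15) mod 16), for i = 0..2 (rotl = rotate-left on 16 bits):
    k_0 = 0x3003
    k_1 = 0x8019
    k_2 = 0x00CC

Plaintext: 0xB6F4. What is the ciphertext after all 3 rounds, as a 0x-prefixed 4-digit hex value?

s_0 = plaintext = 0xB6F4
s_1 = Round(s_0, k_0) = 0xF488
s_2 = Round(s_1, k_1) = 0x88B2
s_3 = Round(s_2, k_2) = 0xB263

0xB263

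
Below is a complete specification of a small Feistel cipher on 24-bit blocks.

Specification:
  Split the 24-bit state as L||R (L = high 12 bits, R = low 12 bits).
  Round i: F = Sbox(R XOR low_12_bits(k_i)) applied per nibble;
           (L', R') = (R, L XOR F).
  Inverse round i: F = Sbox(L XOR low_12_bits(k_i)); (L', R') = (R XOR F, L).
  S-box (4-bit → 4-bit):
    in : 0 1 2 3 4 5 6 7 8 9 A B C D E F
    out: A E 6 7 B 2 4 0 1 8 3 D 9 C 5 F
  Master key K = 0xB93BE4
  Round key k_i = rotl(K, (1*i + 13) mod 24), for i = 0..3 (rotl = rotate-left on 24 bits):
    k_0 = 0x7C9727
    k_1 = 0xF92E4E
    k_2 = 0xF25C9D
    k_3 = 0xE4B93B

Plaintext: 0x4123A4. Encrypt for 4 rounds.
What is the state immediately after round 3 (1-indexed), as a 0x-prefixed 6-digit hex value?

0xD1911E

s_0 = plaintext = 0x4123A4
s_1 = Round(s_0, k_0) = 0x3A4F05
s_2 = Round(s_1, k_1) = 0xF05D19
s_3 = Round(s_2, k_2) = 0xD1911E
s_4 = Round(s_3, k_3) = 0x11EC7B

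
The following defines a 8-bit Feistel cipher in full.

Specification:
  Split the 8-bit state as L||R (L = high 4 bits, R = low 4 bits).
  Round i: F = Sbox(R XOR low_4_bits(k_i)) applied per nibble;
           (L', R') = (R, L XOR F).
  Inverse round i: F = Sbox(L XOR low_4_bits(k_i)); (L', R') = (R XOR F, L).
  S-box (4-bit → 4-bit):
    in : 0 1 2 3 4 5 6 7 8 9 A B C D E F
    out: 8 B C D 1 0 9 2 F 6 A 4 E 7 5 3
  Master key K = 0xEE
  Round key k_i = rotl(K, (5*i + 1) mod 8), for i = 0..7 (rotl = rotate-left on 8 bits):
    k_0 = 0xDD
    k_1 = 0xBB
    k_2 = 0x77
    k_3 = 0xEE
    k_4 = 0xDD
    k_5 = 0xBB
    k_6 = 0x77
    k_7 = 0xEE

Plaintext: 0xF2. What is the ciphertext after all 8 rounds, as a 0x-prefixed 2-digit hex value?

s_0 = plaintext = 0xF2
s_1 = Round(s_0, k_0) = 0x2C
s_2 = Round(s_1, k_1) = 0xC0
s_3 = Round(s_2, k_2) = 0x0E
s_4 = Round(s_3, k_3) = 0xE8
s_5 = Round(s_4, k_4) = 0x8E
s_6 = Round(s_5, k_5) = 0xE8
s_7 = Round(s_6, k_6) = 0x8D
s_8 = Round(s_7, k_7) = 0xD5

0xD5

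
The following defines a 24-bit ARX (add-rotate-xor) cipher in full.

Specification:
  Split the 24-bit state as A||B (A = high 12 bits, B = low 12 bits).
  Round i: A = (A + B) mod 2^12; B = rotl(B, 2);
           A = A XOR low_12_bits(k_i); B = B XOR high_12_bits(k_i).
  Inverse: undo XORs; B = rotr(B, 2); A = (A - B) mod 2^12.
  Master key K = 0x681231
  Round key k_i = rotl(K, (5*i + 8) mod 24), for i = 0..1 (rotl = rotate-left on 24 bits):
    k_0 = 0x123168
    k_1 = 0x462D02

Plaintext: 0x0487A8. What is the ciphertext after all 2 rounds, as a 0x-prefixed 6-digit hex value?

s_0 = plaintext = 0x0487A8
s_1 = Round(s_0, k_0) = 0x698F82
s_2 = Round(s_1, k_1) = 0xB18A69

0xB18A69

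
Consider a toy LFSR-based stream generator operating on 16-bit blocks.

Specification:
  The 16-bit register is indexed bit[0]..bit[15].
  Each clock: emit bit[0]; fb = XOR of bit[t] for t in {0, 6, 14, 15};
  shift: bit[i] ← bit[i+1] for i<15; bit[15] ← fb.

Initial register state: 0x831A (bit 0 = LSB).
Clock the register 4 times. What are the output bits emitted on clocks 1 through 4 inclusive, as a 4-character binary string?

reg_0 = 0x831A
clock 1: out=0, reg = 0xC18D
clock 2: out=1, reg = 0xE0C6
clock 3: out=0, reg = 0xF063
clock 4: out=1, reg = 0x7831

0101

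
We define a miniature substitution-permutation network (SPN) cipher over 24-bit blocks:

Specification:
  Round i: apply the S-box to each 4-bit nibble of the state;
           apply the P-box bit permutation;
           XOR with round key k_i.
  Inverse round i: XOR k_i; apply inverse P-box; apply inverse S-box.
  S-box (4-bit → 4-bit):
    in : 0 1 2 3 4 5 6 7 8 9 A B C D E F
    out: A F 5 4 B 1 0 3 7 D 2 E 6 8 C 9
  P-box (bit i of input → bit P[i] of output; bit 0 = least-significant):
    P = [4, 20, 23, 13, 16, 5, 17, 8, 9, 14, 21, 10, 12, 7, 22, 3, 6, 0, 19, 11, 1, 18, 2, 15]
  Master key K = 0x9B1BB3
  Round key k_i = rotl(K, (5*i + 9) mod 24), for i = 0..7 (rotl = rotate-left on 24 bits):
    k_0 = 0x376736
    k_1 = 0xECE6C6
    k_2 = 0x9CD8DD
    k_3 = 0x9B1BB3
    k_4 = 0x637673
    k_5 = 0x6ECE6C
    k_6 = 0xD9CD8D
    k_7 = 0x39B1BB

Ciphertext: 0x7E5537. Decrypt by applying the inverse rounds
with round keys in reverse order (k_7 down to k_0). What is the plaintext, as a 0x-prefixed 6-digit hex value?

s_0 = ciphertext = 0x7E5537
s_1 = InvRound(s_0, k_7) = 0xB6B02D
s_2 = InvRound(s_1, k_6) = 0xAE8B1D
s_3 = InvRound(s_2, k_5) = 0x673002
s_4 = InvRound(s_3, k_4) = 0xA764A5
s_5 = InvRound(s_4, k_3) = 0x8E51D4
s_6 = InvRound(s_5, k_2) = 0xD0D6EA
s_7 = InvRound(s_6, k_1) = 0xC3F3A0
s_8 = InvRound(s_7, k_0) = 0x168E68

0x168E68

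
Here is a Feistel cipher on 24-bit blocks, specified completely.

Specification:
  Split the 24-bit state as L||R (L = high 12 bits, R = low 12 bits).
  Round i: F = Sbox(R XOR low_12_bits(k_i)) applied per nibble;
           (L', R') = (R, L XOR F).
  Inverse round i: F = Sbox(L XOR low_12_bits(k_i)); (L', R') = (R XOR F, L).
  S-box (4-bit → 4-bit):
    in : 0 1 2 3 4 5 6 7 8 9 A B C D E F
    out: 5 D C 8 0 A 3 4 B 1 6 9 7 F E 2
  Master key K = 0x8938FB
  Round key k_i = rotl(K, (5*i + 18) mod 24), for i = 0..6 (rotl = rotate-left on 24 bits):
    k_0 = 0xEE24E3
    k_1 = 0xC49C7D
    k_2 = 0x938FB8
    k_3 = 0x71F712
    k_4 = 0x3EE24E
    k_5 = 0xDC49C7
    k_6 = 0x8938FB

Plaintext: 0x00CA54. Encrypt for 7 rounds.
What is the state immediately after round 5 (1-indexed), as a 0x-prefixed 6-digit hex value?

s_0 = plaintext = 0x00CA54
s_1 = Round(s_0, k_0) = 0xA54E98
s_2 = Round(s_1, k_1) = 0xE986BE
s_3 = Round(s_2, k_2) = 0x6BEFCB
s_4 = Round(s_3, k_3) = 0xFCBD4F
s_5 = Round(s_4, k_4) = 0xD4FD96
s_6 = Round(s_5, k_5) = 0xD96DE2
s_7 = Round(s_6, k_6) = 0xDE2747

0xD4FD96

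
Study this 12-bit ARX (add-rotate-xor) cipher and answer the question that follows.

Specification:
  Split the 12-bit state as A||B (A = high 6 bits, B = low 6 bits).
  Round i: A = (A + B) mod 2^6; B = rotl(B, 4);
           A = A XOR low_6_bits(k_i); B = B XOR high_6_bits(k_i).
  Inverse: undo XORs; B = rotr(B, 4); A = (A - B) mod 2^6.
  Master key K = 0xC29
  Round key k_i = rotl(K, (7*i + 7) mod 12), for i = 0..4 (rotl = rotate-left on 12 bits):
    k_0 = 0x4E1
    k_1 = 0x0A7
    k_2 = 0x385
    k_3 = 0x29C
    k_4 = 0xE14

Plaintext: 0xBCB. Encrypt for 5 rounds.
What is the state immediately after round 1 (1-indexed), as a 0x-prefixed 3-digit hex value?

s_0 = plaintext = 0xBCB
s_1 = Round(s_0, k_0) = 0x6E1
s_2 = Round(s_1, k_1) = 0x6DA
s_3 = Round(s_2, k_2) = 0xC28
s_4 = Round(s_3, k_3) = 0x100
s_5 = Round(s_4, k_4) = 0x438

0x6E1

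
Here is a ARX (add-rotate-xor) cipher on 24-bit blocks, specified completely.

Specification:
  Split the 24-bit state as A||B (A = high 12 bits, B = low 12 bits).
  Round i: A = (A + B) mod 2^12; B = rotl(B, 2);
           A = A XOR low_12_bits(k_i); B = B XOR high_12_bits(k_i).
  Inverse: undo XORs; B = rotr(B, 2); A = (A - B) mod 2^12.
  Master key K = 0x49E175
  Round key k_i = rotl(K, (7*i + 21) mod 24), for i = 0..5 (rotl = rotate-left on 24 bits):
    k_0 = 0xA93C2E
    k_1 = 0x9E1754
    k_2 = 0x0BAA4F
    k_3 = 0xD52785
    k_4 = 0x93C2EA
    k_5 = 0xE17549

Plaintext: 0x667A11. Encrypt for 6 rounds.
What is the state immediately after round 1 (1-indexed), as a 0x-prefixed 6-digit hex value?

0xC562D5

s_0 = plaintext = 0x667A11
s_1 = Round(s_0, k_0) = 0xC562D5
s_2 = Round(s_1, k_1) = 0x87F2B5
s_3 = Round(s_2, k_2) = 0x17BA6E
s_4 = Round(s_3, k_3) = 0xC6C4E8
s_5 = Round(s_4, k_4) = 0x3BEA9D
s_6 = Round(s_5, k_5) = 0xB12461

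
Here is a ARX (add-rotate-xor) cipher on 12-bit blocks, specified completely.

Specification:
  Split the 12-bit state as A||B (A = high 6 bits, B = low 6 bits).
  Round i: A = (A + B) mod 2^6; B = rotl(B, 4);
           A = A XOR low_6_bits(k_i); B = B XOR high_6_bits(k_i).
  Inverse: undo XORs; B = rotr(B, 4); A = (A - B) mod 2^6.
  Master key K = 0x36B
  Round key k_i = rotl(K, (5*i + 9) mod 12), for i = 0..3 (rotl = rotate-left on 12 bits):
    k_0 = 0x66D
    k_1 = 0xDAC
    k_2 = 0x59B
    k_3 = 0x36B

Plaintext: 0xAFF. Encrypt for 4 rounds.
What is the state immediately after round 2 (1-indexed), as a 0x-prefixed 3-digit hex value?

0x05F

s_0 = plaintext = 0xAFF
s_1 = Round(s_0, k_0) = 0x1E6
s_2 = Round(s_1, k_1) = 0x05F
s_3 = Round(s_2, k_2) = 0xEE1
s_4 = Round(s_3, k_3) = 0xDD5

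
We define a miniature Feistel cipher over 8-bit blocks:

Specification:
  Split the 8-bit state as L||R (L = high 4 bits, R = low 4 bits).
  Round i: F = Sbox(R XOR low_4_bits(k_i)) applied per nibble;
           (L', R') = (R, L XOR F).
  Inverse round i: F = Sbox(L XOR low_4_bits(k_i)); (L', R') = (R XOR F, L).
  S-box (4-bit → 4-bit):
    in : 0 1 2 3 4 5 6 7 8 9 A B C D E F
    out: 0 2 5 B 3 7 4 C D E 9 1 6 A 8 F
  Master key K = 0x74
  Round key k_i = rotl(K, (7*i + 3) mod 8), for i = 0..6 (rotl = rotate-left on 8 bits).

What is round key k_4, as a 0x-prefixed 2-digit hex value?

K = 0x74
k_0 = rotl(K, (7*0+3) mod 8) = rotl(K, 3) = 0xA3
k_1 = rotl(K, (7*1+3) mod 8) = rotl(K, 2) = 0xD1
k_2 = rotl(K, (7*2+3) mod 8) = rotl(K, 1) = 0xE8
k_3 = rotl(K, (7*3+3) mod 8) = rotl(K, 0) = 0x74
k_4 = rotl(K, (7*4+3) mod 8) = rotl(K, 7) = 0x3A

0x3A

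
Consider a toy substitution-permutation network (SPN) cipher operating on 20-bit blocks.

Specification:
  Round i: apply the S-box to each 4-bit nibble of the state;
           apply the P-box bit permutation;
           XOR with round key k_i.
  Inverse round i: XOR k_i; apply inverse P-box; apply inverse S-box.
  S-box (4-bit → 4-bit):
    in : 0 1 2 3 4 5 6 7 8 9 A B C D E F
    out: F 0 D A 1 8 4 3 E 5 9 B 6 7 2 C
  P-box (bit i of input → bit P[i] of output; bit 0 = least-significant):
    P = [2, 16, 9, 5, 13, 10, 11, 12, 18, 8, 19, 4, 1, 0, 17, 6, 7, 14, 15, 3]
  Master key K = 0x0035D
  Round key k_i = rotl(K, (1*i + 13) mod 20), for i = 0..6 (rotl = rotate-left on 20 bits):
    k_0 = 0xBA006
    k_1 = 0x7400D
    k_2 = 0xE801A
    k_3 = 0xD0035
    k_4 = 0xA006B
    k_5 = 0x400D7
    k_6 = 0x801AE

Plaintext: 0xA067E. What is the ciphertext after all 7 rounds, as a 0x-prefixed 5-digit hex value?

s_0 = plaintext = 0xA067E
s_1 = Round(s_0, k_0) = 0x084CD
s_2 = Round(s_1, k_1) = 0x08EC0
s_3 = Round(s_2, k_2) = 0xD4FF7
s_4 = Round(s_3, k_3) = 0x4D8A3
s_5 = Round(s_4, k_4) = 0x131D8
s_6 = Round(s_5, k_5) = 0x52EB6
s_7 = Round(s_6, k_6) = 0xA36E4

0xA36E4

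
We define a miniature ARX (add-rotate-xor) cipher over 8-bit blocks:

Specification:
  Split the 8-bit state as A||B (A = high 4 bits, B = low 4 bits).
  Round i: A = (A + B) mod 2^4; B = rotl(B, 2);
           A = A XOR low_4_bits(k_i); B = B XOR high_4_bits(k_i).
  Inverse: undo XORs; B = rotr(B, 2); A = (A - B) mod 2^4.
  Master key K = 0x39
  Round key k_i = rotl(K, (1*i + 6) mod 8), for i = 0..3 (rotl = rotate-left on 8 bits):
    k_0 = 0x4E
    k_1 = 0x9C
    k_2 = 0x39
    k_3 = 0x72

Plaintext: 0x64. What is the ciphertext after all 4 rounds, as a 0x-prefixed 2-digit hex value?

s_0 = plaintext = 0x64
s_1 = Round(s_0, k_0) = 0x45
s_2 = Round(s_1, k_1) = 0x5C
s_3 = Round(s_2, k_2) = 0x80
s_4 = Round(s_3, k_3) = 0xA7

0xA7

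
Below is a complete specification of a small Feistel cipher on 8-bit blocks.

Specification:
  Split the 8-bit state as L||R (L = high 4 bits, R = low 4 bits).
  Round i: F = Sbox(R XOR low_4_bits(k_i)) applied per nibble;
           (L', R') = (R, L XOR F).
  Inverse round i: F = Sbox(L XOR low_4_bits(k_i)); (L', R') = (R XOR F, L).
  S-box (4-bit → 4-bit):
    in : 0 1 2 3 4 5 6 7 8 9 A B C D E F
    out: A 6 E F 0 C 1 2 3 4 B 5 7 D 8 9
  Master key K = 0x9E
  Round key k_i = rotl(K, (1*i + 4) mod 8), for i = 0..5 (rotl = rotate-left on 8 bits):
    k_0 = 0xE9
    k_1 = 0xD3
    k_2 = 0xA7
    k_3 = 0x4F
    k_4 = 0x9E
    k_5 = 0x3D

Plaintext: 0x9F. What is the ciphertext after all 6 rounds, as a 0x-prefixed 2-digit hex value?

0xC7

s_0 = plaintext = 0x9F
s_1 = Round(s_0, k_0) = 0xF8
s_2 = Round(s_1, k_1) = 0x8A
s_3 = Round(s_2, k_2) = 0xA5
s_4 = Round(s_3, k_3) = 0x51
s_5 = Round(s_4, k_4) = 0x1C
s_6 = Round(s_5, k_5) = 0xC7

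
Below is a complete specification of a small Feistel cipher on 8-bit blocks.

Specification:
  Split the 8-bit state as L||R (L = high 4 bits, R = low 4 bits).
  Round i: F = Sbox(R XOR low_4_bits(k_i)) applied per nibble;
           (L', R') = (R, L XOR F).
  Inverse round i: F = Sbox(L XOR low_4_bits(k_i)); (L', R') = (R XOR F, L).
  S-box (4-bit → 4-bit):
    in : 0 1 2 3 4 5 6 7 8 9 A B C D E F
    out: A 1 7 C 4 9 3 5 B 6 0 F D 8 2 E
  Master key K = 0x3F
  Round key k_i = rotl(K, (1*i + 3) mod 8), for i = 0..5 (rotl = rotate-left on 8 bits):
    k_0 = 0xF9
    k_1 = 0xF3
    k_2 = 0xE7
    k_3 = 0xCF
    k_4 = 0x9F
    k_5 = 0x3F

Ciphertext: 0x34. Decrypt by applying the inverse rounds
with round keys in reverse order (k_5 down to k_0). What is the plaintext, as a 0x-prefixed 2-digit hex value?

0x11

s_0 = ciphertext = 0x34
s_1 = InvRound(s_0, k_5) = 0x93
s_2 = InvRound(s_1, k_4) = 0x09
s_3 = InvRound(s_2, k_3) = 0x70
s_4 = InvRound(s_3, k_2) = 0xA7
s_5 = InvRound(s_4, k_1) = 0x1A
s_6 = InvRound(s_5, k_0) = 0x11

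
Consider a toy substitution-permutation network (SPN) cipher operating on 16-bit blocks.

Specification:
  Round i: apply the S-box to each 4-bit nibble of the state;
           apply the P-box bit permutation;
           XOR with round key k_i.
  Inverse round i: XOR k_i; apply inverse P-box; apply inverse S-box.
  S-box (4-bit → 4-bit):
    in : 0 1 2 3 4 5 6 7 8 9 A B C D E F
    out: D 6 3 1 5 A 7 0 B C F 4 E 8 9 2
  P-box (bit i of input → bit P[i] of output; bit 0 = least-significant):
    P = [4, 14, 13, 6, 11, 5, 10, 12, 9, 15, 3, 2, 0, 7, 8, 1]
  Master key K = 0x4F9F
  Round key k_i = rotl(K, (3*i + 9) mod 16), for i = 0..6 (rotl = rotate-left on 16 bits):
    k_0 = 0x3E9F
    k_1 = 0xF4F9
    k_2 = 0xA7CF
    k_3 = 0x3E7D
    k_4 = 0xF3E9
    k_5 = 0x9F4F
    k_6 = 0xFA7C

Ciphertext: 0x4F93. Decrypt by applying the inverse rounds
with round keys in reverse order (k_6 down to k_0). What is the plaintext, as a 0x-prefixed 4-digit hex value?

0x07A3

s_0 = ciphertext = 0x4F93
s_1 = InvRound(s_0, k_6) = 0xACC9
s_2 = InvRound(s_1, k_5) = 0xCEDB
s_3 = InvRound(s_2, k_4) = 0x97A4
s_4 = InvRound(s_3, k_3) = 0x6130
s_5 = InvRound(s_4, k_2) = 0x8A18
s_6 = InvRound(s_5, k_1) = 0x23AC
s_7 = InvRound(s_6, k_0) = 0x07A3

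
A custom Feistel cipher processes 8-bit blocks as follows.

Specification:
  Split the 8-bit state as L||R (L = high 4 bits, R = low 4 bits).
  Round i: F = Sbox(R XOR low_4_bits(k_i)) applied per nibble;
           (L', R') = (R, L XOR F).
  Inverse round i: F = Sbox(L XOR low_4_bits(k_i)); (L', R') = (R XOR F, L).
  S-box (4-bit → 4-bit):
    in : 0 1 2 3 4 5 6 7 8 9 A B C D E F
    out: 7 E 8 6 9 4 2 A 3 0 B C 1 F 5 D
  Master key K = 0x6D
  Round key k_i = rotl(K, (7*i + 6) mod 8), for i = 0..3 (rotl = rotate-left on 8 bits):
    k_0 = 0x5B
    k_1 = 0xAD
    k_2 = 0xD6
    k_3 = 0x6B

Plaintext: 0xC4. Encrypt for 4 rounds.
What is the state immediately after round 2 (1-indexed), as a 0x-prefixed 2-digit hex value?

0x15

s_0 = plaintext = 0xC4
s_1 = Round(s_0, k_0) = 0x41
s_2 = Round(s_1, k_1) = 0x15
s_3 = Round(s_2, k_2) = 0x57
s_4 = Round(s_3, k_3) = 0x74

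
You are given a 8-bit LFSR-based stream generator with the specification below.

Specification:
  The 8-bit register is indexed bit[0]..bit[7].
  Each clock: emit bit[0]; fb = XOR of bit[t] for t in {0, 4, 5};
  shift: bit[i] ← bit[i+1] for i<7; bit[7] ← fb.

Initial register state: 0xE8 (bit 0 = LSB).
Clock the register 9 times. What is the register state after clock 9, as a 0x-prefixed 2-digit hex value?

0xDC

reg_0 = 0xE8
clock 1: out=0, reg = 0xF4
clock 2: out=0, reg = 0x7A
clock 3: out=0, reg = 0x3D
clock 4: out=1, reg = 0x9E
clock 5: out=0, reg = 0xCF
clock 6: out=1, reg = 0xE7
clock 7: out=1, reg = 0x73
clock 8: out=1, reg = 0xB9
clock 9: out=1, reg = 0xDC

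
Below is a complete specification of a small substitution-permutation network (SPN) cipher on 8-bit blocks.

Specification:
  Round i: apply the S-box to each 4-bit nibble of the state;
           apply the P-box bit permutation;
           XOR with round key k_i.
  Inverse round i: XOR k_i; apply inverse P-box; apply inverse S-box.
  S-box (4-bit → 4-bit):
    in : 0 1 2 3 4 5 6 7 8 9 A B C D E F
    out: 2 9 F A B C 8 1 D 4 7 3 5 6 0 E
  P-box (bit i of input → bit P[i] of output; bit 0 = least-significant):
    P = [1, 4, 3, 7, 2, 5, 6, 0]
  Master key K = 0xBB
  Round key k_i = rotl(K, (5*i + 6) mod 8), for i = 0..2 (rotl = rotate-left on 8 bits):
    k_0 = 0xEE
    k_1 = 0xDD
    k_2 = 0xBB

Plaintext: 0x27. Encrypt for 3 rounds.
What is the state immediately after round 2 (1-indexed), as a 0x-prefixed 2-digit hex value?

0x90

s_0 = plaintext = 0x27
s_1 = Round(s_0, k_0) = 0x89
s_2 = Round(s_1, k_1) = 0x90
s_3 = Round(s_2, k_2) = 0xEB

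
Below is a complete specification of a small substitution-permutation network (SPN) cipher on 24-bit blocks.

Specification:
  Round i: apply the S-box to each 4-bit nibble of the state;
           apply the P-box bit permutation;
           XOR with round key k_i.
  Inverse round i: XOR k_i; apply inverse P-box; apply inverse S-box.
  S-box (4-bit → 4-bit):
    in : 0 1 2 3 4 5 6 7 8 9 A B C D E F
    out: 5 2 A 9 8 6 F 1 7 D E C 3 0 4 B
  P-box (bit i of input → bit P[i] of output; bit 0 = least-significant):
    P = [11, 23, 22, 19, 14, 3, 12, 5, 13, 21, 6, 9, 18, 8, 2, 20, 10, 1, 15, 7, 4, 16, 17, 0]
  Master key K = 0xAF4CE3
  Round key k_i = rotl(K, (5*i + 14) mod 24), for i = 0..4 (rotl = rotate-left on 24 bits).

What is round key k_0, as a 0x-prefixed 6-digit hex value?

K = 0xAF4CE3
k_0 = rotl(K, (5*0+14) mod 24) = rotl(K, 14) = 0x38EBD3

0x38EBD3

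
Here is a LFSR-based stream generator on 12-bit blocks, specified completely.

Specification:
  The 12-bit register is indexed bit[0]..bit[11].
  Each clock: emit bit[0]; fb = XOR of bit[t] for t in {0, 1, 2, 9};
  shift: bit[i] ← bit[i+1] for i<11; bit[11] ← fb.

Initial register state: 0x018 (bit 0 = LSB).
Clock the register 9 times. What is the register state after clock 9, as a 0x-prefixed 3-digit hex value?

0x010

reg_0 = 0x018
clock 1: out=0, reg = 0x00C
clock 2: out=0, reg = 0x806
clock 3: out=0, reg = 0x403
clock 4: out=1, reg = 0x201
clock 5: out=1, reg = 0x100
clock 6: out=0, reg = 0x080
clock 7: out=0, reg = 0x040
clock 8: out=0, reg = 0x020
clock 9: out=0, reg = 0x010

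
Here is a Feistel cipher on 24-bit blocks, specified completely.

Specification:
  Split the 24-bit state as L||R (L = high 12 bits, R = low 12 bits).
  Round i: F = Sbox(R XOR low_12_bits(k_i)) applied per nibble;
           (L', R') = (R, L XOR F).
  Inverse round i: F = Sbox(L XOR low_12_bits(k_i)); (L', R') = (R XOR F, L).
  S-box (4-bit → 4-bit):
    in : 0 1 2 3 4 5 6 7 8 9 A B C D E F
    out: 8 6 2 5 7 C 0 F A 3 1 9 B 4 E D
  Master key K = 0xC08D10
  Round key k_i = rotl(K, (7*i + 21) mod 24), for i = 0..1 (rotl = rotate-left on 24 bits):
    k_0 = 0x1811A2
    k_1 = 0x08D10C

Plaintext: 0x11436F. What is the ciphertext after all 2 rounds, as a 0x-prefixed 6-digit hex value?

0x3A0174

s_0 = plaintext = 0x11436F
s_1 = Round(s_0, k_0) = 0x36F3A0
s_2 = Round(s_1, k_1) = 0x3A0174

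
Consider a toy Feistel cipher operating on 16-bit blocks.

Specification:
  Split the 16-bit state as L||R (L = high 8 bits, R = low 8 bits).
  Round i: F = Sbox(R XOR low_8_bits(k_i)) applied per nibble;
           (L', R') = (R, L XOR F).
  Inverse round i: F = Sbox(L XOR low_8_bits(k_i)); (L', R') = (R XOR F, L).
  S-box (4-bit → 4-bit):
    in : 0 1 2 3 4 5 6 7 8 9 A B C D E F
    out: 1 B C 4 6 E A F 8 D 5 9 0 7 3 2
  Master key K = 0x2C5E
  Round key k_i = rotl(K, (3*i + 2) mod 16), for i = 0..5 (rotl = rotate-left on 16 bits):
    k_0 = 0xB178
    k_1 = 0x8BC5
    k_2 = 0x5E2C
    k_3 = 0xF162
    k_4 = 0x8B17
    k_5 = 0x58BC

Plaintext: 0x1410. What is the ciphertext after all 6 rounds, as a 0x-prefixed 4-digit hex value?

0x3114

s_0 = plaintext = 0x1410
s_1 = Round(s_0, k_0) = 0x10BC
s_2 = Round(s_1, k_1) = 0xBCED
s_3 = Round(s_2, k_2) = 0xEDB7
s_4 = Round(s_3, k_3) = 0xB793
s_5 = Round(s_4, k_4) = 0x9331
s_6 = Round(s_5, k_5) = 0x3114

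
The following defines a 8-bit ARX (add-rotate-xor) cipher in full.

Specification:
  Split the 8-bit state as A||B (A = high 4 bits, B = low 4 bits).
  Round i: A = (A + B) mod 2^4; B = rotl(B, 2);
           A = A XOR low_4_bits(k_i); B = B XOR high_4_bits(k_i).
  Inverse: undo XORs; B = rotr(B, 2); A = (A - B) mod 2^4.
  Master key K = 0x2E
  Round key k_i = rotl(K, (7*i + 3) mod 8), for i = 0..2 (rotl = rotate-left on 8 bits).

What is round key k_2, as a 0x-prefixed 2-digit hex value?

0x5C

K = 0x2E
k_0 = rotl(K, (7*0+3) mod 8) = rotl(K, 3) = 0x71
k_1 = rotl(K, (7*1+3) mod 8) = rotl(K, 2) = 0xB8
k_2 = rotl(K, (7*2+3) mod 8) = rotl(K, 1) = 0x5C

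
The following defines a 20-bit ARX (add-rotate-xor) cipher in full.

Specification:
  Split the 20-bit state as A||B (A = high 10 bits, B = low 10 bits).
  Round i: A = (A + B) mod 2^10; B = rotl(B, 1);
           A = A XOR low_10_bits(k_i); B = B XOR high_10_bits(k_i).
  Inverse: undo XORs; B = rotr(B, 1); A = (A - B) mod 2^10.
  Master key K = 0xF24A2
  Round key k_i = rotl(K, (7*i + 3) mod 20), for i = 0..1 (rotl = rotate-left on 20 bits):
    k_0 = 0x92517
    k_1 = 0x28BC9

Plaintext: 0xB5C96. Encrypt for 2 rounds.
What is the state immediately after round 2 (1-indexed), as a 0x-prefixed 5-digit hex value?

0x85A69

s_0 = plaintext = 0xB5C96
s_1 = Round(s_0, k_0) = 0x9EB65
s_2 = Round(s_1, k_1) = 0x85A69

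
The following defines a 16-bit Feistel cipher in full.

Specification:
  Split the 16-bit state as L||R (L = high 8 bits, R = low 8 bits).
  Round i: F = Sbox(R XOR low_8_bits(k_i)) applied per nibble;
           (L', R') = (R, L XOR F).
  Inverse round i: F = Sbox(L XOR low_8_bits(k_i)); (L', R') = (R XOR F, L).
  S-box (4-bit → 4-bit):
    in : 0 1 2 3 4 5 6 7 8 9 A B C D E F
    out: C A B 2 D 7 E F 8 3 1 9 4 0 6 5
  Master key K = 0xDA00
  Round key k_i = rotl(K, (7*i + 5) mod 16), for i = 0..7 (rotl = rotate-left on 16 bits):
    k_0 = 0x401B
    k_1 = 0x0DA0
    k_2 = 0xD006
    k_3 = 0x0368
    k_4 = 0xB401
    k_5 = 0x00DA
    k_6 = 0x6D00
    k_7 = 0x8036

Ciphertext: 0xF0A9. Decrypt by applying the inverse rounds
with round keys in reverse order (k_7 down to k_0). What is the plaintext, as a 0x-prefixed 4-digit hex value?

0x5019

s_0 = ciphertext = 0xF0A9
s_1 = InvRound(s_0, k_7) = 0xE7F0
s_2 = InvRound(s_1, k_6) = 0x9FE7
s_3 = InvRound(s_2, k_5) = 0x309F
s_4 = InvRound(s_3, k_4) = 0xB530
s_5 = InvRound(s_4, k_3) = 0x30B5
s_6 = InvRound(s_5, k_2) = 0x9B30
s_7 = InvRound(s_6, k_1) = 0x199B
s_8 = InvRound(s_7, k_0) = 0x5019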